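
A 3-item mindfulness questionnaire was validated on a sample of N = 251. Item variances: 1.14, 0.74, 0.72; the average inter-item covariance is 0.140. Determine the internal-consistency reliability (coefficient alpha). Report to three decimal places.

α = 0.366

Σσ²ᵢ = 1.14 + 0.74 + 0.72 = 2.60
Sum of the 3 distinct covariances = 3 × 0.140 = 0.420
σ²_total = Σσ²ᵢ + 2·Σcov = 2.60 + 2 × 0.420 = 3.440
α = (3/2)·(1 − 2.60/3.440) = 0.366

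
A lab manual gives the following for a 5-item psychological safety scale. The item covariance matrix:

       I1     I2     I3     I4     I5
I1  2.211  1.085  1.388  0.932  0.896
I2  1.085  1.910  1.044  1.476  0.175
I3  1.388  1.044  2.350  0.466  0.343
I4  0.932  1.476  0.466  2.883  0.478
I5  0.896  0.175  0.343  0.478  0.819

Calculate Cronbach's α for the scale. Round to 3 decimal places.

α = 0.774

sum of item variances = 2.211 + 1.910 + 2.350 + 2.883 + 0.819 = 10.173
Sum of off-diagonal covariances = 8.283
Var(T) = 10.173 + 2 × 8.283 = 26.739
α = (k/(k−1))·(1 − sum of item variances/Var(T)) = (5/4)·(1 − 10.173/26.739) = 0.774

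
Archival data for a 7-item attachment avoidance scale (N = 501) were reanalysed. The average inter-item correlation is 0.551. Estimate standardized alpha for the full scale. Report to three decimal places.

Standardized α = k·r̄ / (1 + (k−1)·r̄) = 7 × 0.551 / (1 + 6 × 0.551)
  = 3.8570 / 4.3060 = 0.896

α = 0.896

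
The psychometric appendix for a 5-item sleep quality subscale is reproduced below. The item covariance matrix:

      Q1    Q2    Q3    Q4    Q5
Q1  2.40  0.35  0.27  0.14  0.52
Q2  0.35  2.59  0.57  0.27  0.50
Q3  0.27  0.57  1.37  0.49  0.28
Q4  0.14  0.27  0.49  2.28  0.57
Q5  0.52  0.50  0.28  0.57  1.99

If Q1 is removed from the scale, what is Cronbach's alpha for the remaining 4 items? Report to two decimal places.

Remaining items: Q2, Q3, Q4, Q5 (k = 4).
Σσᵢ² = 2.59 + 1.37 + 2.28 + 1.99 = 8.23
total variance = 8.23 + 2 × 2.68 = 13.59
α (item deleted) = (4/3)·(1 − 8.23/13.59) = 0.53

Cronbach's alpha = 0.53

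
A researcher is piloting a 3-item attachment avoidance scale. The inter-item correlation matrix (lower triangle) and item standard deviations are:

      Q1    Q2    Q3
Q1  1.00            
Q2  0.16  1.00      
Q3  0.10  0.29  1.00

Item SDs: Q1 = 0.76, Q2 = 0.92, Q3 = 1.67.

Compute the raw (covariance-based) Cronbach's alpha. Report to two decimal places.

α = 0.37

Σσ²ᵢ = 0.76² + 0.92² + 1.67² = 4.2129
Covariances σ_ij = r_ij · s_i · s_j:
  σ(Q1,Q2) = 0.16 × 0.76 × 0.92 = 0.1119
  σ(Q1,Q3) = 0.10 × 0.76 × 1.67 = 0.1269
  σ(Q2,Q3) = 0.29 × 0.92 × 1.67 = 0.4456
σ²_T = Σσ²ᵢ + 2·Σσ_ij = 4.2129 + 2 × 0.6844 = 5.5817
α = (3/2)·(1 − 4.2129/5.5817) = 0.37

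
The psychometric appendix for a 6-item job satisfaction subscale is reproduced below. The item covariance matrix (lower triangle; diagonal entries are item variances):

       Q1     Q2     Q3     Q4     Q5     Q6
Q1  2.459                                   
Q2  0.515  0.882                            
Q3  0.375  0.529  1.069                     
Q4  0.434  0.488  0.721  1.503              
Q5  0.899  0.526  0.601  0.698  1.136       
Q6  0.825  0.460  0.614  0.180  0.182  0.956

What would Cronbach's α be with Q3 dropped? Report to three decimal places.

Cronbach's α = 0.750

Remaining items: Q1, Q2, Q4, Q5, Q6 (k = 5).
Σσ²ᵢ = 2.459 + 0.882 + 1.503 + 1.136 + 0.956 = 6.936
σ²_total = 6.936 + 2 × 5.207 = 17.350
α (item deleted) = (5/4)·(1 − 6.936/17.350) = 0.750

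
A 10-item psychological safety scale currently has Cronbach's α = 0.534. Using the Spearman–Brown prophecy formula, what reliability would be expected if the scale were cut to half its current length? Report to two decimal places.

predicted reliability = 0.36

Length factor m = 1/2
α' = m·α / (1 − (1−m)·α)
   = 1/2 × 0.534 / (1 − (1 − 1/2) × 0.534)
   = 0.2670 / 0.7330 = 0.36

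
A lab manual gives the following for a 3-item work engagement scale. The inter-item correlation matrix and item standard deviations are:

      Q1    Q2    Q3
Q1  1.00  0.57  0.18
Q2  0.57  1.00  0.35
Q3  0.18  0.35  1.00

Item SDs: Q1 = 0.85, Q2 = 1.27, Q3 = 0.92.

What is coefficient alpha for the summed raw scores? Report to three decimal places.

α = 0.634

Σσ²ᵢ = 0.85² + 1.27² + 0.92² = 3.1818
Covariances σ_ij = r_ij · s_i · s_j:
  σ(Q1,Q2) = 0.57 × 0.85 × 1.27 = 0.6153
  σ(Q1,Q3) = 0.18 × 0.85 × 0.92 = 0.1408
  σ(Q2,Q3) = 0.35 × 1.27 × 0.92 = 0.4089
σ²_T = Σσ²ᵢ + 2·Σσ_ij = 3.1818 + 2 × 1.1650 = 5.5118
α = (3/2)·(1 − 3.1818/5.5118) = 0.634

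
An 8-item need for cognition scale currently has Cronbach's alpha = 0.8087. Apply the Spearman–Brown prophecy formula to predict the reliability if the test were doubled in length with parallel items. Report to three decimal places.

predicted reliability = 0.894

Length factor m = 2
α' = m·α / (1 + (m−1)·α)
   = 2 × 0.8087 / (1 + (2 − 1) × 0.8087)
   = 1.6174 / 1.8087 = 0.894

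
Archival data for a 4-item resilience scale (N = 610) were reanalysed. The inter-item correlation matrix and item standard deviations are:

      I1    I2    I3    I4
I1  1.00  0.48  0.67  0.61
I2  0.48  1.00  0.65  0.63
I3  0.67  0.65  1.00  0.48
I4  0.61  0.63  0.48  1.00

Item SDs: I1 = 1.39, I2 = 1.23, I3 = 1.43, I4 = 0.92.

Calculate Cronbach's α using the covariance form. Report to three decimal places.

α = 0.841

Σσ²ᵢ = 1.39² + 1.23² + 1.43² + 0.92² = 6.3363
Covariances σ_ij = r_ij · s_i · s_j:
  σ(I1,I2) = 0.48 × 1.39 × 1.23 = 0.8207
  σ(I1,I3) = 0.67 × 1.39 × 1.43 = 1.3318
  σ(I1,I4) = 0.61 × 1.39 × 0.92 = 0.7801
  σ(I2,I3) = 0.65 × 1.23 × 1.43 = 1.1433
  σ(I2,I4) = 0.63 × 1.23 × 0.92 = 0.7129
  σ(I3,I4) = 0.48 × 1.43 × 0.92 = 0.6315
σ²_T = Σσ²ᵢ + 2·Σσ_ij = 6.3363 + 2 × 5.4203 = 17.1769
α = (4/3)·(1 − 6.3363/17.1769) = 0.841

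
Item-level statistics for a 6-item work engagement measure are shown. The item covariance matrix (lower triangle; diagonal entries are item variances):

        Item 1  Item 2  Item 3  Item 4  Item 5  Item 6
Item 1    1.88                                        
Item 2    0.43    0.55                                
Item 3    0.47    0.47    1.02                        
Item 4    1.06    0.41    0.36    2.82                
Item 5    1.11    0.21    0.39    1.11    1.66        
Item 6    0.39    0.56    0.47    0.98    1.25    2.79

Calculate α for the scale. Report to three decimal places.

Σσ²ᵢ = 1.88 + 0.55 + 1.02 + 2.82 + 1.66 + 2.79 = 10.72
Sum of off-diagonal covariances = 9.67
total variance = 10.72 + 2 × 9.67 = 30.06
α = (k/(k−1))·(1 − Σσ²ᵢ/total variance) = (6/5)·(1 − 10.72/30.06) = 0.772

α = 0.772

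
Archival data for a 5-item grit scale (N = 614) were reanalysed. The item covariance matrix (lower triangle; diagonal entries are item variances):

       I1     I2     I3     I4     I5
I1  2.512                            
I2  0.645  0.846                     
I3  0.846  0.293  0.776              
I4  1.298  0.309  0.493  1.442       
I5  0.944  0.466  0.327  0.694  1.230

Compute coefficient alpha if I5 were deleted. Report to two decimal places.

α = 0.78

Remaining items: I1, I2, I3, I4 (k = 4).
sum of item variances = 2.512 + 0.846 + 0.776 + 1.442 = 5.576
σ²_total = 5.576 + 2 × 3.884 = 13.344
α (item deleted) = (4/3)·(1 − 5.576/13.344) = 0.78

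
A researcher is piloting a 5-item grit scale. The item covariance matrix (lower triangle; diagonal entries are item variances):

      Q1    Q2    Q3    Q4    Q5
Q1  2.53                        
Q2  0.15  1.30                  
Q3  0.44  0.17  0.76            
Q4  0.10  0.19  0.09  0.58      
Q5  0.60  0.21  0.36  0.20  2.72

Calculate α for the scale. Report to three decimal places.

α = 0.486

Σσᵢ² = 2.53 + 1.30 + 0.76 + 0.58 + 2.72 = 7.89
Σ_{i<j} σ_ij = 2.51
Var(T) = 7.89 + 2 × 2.51 = 12.91
α = (k/(k−1))·(1 − Σσᵢ²/Var(T)) = (5/4)·(1 − 7.89/12.91) = 0.486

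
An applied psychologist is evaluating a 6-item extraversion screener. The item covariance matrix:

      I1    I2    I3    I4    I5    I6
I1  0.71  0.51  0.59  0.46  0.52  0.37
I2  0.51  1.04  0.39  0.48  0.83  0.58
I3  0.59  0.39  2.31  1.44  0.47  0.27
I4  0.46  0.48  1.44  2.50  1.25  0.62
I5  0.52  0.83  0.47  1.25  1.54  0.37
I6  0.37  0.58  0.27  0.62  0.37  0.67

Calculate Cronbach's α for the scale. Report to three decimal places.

Cronbach's α = 0.811

Σσ²ᵢ = 0.71 + 1.04 + 2.31 + 2.50 + 1.54 + 0.67 = 8.77
Σ_{i<j} σ_ij = 9.15
σ²_T = 8.77 + 2 × 9.15 = 27.07
α = (k/(k−1))·(1 − Σσ²ᵢ/σ²_T) = (6/5)·(1 − 8.77/27.07) = 0.811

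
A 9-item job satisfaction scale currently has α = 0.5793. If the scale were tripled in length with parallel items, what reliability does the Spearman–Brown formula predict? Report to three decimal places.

Length factor m = 3
α' = m·α / (1 + (m−1)·α)
   = 3 × 0.5793 / (1 + (3 − 1) × 0.5793)
   = 1.7379 / 2.1586 = 0.805

predicted reliability = 0.805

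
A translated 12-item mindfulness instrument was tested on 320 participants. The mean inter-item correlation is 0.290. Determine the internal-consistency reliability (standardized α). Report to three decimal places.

Standardized α = k·r̄ / (1 + (k−1)·r̄) = 12 × 0.290 / (1 + 11 × 0.290)
  = 3.4800 / 4.1900 = 0.831

α = 0.831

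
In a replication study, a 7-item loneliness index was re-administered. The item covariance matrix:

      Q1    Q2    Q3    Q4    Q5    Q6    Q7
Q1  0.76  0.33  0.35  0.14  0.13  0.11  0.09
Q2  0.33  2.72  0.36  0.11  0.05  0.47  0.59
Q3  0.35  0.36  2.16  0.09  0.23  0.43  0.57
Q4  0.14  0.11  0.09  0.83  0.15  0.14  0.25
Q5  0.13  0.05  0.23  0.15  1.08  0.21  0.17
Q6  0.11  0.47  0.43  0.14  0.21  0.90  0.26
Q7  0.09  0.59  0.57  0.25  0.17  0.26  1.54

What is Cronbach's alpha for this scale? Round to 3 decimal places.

α = 0.597

Σσᵢ² = 0.76 + 2.72 + 2.16 + 0.83 + 1.08 + 0.90 + 1.54 = 9.99
Sum of off-diagonal covariances = 5.23
Var(T) = 9.99 + 2 × 5.23 = 20.45
α = (k/(k−1))·(1 − Σσᵢ²/Var(T)) = (7/6)·(1 − 9.99/20.45) = 0.597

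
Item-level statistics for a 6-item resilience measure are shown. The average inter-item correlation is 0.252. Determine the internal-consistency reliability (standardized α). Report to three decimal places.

Standardized α = k·r̄ / (1 + (k−1)·r̄) = 6 × 0.252 / (1 + 5 × 0.252)
  = 1.5120 / 2.2600 = 0.669

standardized α = 0.669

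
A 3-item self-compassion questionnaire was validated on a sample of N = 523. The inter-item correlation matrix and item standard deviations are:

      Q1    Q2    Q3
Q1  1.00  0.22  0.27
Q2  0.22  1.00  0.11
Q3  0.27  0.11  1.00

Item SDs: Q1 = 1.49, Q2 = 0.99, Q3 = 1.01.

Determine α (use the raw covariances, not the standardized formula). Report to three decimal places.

Σσ²ᵢ = 1.49² + 0.99² + 1.01² = 4.2203
Covariances σ_ij = r_ij · s_i · s_j:
  σ(Q1,Q2) = 0.22 × 1.49 × 0.99 = 0.3245
  σ(Q1,Q3) = 0.27 × 1.49 × 1.01 = 0.4063
  σ(Q2,Q3) = 0.11 × 0.99 × 1.01 = 0.1100
σ²_T = Σσ²ᵢ + 2·Σσ_ij = 4.2203 + 2 × 0.8408 = 5.9019
α = (3/2)·(1 − 4.2203/5.9019) = 0.427

α = 0.427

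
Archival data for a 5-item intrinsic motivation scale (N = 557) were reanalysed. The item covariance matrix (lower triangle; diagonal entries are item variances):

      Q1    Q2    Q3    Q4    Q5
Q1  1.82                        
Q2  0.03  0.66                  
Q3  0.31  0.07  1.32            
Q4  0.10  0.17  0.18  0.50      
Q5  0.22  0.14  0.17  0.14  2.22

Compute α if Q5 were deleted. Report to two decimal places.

Remaining items: Q1, Q2, Q3, Q4 (k = 4).
Σσᵢ² = 1.82 + 0.66 + 1.32 + 0.50 = 4.30
σ²_total = 4.30 + 2 × 0.86 = 6.02
α (item deleted) = (4/3)·(1 − 4.30/6.02) = 0.38

α = 0.38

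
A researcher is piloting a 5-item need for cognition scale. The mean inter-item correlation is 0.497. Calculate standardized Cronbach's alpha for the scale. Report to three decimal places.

Standardized α = k·r̄ / (1 + (k−1)·r̄) = 5 × 0.497 / (1 + 4 × 0.497)
  = 2.4850 / 2.9880 = 0.832

α = 0.832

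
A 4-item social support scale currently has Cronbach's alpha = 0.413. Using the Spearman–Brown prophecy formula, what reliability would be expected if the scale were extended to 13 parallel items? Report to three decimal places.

Length factor m = 13/4 = 3.2500
α' = m·α / (1 + (m−1)·α)
   = 13/4 × 0.413 / (1 + (13/4 − 1) × 0.413)
   = 1.3422 / 1.9292 = 0.696

predicted reliability = 0.696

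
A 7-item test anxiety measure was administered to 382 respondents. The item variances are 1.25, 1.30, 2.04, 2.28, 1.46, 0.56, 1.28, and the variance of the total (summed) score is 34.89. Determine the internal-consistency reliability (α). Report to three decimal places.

α = 0.827

Σσ²ᵢ = 1.25 + 1.30 + 2.04 + 2.28 + 1.46 + 0.56 + 1.28 = 10.17
α = (k/(k−1))·(1 − Σσ²ᵢ/total variance) = (7/6)·(1 − 10.17/34.89) = 0.827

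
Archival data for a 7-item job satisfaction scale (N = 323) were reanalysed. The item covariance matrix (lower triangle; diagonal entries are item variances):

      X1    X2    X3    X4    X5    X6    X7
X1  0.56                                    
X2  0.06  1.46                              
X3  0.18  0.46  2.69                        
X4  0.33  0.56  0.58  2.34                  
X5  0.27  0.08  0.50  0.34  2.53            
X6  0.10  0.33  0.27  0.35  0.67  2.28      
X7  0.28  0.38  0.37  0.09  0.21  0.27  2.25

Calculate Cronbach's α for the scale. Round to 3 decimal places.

sum of item variances = 0.56 + 1.46 + 2.69 + 2.34 + 2.53 + 2.28 + 2.25 = 14.11
Σ_{i<j} σ_ij = 6.68
σ²_T = 14.11 + 2 × 6.68 = 27.47
α = (k/(k−1))·(1 − sum of item variances/σ²_T) = (7/6)·(1 − 14.11/27.47) = 0.567

α = 0.567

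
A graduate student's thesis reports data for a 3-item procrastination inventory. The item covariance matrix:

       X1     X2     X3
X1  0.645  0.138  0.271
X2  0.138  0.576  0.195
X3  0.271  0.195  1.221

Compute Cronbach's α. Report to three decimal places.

Cronbach's α = 0.496

sum of item variances = 0.645 + 0.576 + 1.221 = 2.442
Sum of the distinct covariances = 0.604
Var(T) = 2.442 + 2 × 0.604 = 3.650
α = (k/(k−1))·(1 − sum of item variances/Var(T)) = (3/2)·(1 − 2.442/3.650) = 0.496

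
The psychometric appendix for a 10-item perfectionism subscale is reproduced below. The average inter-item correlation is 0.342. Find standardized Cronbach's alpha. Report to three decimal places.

Standardized α = k·r̄ / (1 + (k−1)·r̄) = 10 × 0.342 / (1 + 9 × 0.342)
  = 3.4200 / 4.0780 = 0.839

α = 0.839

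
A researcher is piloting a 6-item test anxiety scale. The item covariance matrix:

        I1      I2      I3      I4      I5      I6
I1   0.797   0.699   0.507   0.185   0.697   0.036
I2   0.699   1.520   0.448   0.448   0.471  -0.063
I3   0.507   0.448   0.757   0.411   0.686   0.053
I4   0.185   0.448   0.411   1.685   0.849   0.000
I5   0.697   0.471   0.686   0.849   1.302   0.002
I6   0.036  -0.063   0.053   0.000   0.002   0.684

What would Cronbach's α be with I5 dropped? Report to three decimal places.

Remaining items: I1, I2, I3, I4, I6 (k = 5).
Σσ²ᵢ = 0.797 + 1.520 + 0.757 + 1.685 + 0.684 = 5.443
Var(T) = 5.443 + 2 × 2.724 = 10.891
α (item deleted) = (5/4)·(1 − 5.443/10.891) = 0.625

α = 0.625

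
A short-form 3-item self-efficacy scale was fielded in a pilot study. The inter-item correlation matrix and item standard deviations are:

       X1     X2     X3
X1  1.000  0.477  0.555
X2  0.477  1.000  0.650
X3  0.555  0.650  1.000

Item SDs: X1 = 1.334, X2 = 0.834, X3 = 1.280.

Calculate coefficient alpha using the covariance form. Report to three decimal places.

Σσ²ᵢ = 1.334² + 0.834² + 1.280² = 4.1135
Covariances σ_ij = r_ij · s_i · s_j:
  σ(X1,X2) = 0.477 × 1.334 × 0.834 = 0.5307
  σ(X1,X3) = 0.555 × 1.334 × 1.280 = 0.9477
  σ(X2,X3) = 0.650 × 0.834 × 1.280 = 0.6939
σ²_T = Σσ²ᵢ + 2·Σσ_ij = 4.1135 + 2 × 2.1723 = 8.4581
α = (3/2)·(1 − 4.1135/8.4581) = 0.770

α = 0.770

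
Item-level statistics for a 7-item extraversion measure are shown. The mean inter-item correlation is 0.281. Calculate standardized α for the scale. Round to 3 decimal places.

Standardized α = k·r̄ / (1 + (k−1)·r̄) = 7 × 0.281 / (1 + 6 × 0.281)
  = 1.9670 / 2.6860 = 0.732

standardized α = 0.732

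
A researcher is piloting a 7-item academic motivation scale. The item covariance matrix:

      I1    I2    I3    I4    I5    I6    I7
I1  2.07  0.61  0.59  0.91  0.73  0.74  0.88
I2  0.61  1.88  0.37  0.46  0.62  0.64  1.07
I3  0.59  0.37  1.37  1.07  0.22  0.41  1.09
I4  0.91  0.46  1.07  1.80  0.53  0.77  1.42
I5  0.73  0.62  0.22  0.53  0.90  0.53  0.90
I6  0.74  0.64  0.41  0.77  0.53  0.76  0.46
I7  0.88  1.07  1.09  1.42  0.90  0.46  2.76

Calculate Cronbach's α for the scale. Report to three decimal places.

ΣVar(i) = 2.07 + 1.88 + 1.37 + 1.80 + 0.90 + 0.76 + 2.76 = 11.54
Σ_{i<j} σ_ij = 15.02
Var(T) = 11.54 + 2 × 15.02 = 41.58
α = (k/(k−1))·(1 − ΣVar(i)/Var(T)) = (7/6)·(1 − 11.54/41.58) = 0.843

Cronbach's α = 0.843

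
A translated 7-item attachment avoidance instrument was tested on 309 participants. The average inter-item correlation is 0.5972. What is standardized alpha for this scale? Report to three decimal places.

α = 0.912

Standardized α = k·r̄ / (1 + (k−1)·r̄) = 7 × 0.5972 / (1 + 6 × 0.5972)
  = 4.1804 / 4.5832 = 0.912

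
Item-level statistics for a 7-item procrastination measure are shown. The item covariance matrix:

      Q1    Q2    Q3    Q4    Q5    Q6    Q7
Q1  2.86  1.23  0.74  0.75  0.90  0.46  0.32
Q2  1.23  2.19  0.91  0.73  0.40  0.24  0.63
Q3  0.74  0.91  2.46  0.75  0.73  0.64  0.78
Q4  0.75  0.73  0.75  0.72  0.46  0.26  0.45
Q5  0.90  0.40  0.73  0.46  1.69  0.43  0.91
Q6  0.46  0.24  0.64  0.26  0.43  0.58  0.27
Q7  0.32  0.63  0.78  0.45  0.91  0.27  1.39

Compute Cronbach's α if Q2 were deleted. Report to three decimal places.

Cronbach's α = 0.775

Remaining items: Q1, Q3, Q4, Q5, Q6, Q7 (k = 6).
Σσ²ᵢ = 2.86 + 2.46 + 0.72 + 1.69 + 0.58 + 1.39 = 9.70
σ²_total = 9.70 + 2 × 8.85 = 27.40
α (item deleted) = (6/5)·(1 − 9.70/27.40) = 0.775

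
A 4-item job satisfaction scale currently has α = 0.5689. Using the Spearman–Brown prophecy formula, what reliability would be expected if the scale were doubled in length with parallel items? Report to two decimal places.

predicted reliability = 0.73

Length factor m = 2
α' = m·α / (1 + (m−1)·α)
   = 2 × 0.5689 / (1 + (2 − 1) × 0.5689)
   = 1.1378 / 1.5689 = 0.73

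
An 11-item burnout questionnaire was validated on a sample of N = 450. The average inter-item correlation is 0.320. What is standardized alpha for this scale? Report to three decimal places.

Standardized α = k·r̄ / (1 + (k−1)·r̄) = 11 × 0.320 / (1 + 10 × 0.320)
  = 3.5200 / 4.2000 = 0.838

standardized alpha = 0.838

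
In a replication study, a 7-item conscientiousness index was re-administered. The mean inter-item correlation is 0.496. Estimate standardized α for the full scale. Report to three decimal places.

Standardized α = k·r̄ / (1 + (k−1)·r̄) = 7 × 0.496 / (1 + 6 × 0.496)
  = 3.4720 / 3.9760 = 0.873

standardized α = 0.873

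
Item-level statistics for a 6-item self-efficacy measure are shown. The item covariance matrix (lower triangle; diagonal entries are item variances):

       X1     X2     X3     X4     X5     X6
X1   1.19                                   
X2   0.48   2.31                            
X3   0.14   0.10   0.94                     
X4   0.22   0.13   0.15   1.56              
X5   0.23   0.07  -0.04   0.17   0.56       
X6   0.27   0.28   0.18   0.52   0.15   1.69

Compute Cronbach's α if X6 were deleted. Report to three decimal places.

Remaining items: X1, X2, X3, X4, X5 (k = 5).
sum of item variances = 1.19 + 2.31 + 0.94 + 1.56 + 0.56 = 6.56
Var(T) = 6.56 + 2 × 1.65 = 9.86
α (item deleted) = (5/4)·(1 − 6.56/9.86) = 0.418

Cronbach's α = 0.418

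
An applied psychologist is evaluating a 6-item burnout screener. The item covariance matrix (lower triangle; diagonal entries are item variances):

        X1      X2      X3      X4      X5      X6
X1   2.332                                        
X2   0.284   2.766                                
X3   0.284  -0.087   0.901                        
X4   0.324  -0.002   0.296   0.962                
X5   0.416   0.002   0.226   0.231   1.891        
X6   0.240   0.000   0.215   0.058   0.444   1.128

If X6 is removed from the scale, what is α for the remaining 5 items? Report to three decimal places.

α = 0.386

Remaining items: X1, X2, X3, X4, X5 (k = 5).
sum of item variances = 2.332 + 2.766 + 0.901 + 0.962 + 1.891 = 8.852
σ²_total = 8.852 + 2 × 1.974 = 12.800
α (item deleted) = (5/4)·(1 − 8.852/12.800) = 0.386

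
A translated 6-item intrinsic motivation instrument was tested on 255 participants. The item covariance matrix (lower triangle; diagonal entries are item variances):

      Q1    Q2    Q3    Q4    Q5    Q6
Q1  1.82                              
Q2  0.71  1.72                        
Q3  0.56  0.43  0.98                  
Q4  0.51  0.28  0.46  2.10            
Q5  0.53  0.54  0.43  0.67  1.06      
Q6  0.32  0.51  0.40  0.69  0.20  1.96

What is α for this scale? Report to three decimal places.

Σσᵢ² = 1.82 + 1.72 + 0.98 + 2.10 + 1.06 + 1.96 = 9.64
Sum of the distinct covariances = 7.24
σ²_T = 9.64 + 2 × 7.24 = 24.12
α = (k/(k−1))·(1 − Σσᵢ²/σ²_T) = (6/5)·(1 − 9.64/24.12) = 0.720

α = 0.720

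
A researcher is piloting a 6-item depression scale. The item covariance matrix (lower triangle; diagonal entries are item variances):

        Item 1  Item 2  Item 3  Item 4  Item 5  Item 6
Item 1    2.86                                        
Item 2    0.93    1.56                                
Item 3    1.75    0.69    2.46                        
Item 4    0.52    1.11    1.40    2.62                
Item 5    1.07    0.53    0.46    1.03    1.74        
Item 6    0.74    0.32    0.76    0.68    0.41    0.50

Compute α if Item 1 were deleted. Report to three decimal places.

Remaining items: Item 2, Item 3, Item 4, Item 5, Item 6 (k = 5).
ΣVar(i) = 1.56 + 2.46 + 2.62 + 1.74 + 0.50 = 8.88
σ²_T = 8.88 + 2 × 7.39 = 23.66
α (item deleted) = (5/4)·(1 − 8.88/23.66) = 0.781

α = 0.781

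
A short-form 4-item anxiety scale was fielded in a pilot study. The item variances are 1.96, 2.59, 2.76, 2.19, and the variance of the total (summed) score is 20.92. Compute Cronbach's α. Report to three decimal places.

Cronbach's α = 0.728

Σσ²ᵢ = 1.96 + 2.59 + 2.76 + 2.19 = 9.50
α = (k/(k−1))·(1 − Σσ²ᵢ/σ²_total) = (4/3)·(1 − 9.50/20.92) = 0.728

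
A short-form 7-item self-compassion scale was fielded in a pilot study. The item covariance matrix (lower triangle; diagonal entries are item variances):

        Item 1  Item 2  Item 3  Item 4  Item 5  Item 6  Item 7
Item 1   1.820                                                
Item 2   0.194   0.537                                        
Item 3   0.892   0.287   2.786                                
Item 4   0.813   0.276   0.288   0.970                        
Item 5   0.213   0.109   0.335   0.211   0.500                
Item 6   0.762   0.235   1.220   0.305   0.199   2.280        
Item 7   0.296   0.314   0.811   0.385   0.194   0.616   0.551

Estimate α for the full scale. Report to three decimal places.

Σσ²ᵢ = 1.820 + 0.537 + 2.786 + 0.970 + 0.500 + 2.280 + 0.551 = 9.444
Sum of off-diagonal covariances = 8.955
σ²_T = 9.444 + 2 × 8.955 = 27.354
α = (k/(k−1))·(1 − Σσ²ᵢ/σ²_T) = (7/6)·(1 − 9.444/27.354) = 0.764

α = 0.764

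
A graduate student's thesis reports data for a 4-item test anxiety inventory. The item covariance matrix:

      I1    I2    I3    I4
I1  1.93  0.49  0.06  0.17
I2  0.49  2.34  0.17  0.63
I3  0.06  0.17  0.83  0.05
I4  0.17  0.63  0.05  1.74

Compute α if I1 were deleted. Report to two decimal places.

α = 0.39

Remaining items: I2, I3, I4 (k = 3).
ΣVar(i) = 2.34 + 0.83 + 1.74 = 4.91
Var(T) = 4.91 + 2 × 0.85 = 6.61
α (item deleted) = (3/2)·(1 − 4.91/6.61) = 0.39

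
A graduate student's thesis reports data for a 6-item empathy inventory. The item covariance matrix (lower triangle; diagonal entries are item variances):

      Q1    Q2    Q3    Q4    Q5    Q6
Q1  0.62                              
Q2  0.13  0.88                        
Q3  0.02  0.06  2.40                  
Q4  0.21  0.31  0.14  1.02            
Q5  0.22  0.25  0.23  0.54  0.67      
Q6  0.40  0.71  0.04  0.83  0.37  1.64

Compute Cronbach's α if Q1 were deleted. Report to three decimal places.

Remaining items: Q2, Q3, Q4, Q5, Q6 (k = 5).
Σσᵢ² = 0.88 + 2.40 + 1.02 + 0.67 + 1.64 = 6.61
total variance = 6.61 + 2 × 3.48 = 13.57
α (item deleted) = (5/4)·(1 − 6.61/13.57) = 0.641

Cronbach's α = 0.641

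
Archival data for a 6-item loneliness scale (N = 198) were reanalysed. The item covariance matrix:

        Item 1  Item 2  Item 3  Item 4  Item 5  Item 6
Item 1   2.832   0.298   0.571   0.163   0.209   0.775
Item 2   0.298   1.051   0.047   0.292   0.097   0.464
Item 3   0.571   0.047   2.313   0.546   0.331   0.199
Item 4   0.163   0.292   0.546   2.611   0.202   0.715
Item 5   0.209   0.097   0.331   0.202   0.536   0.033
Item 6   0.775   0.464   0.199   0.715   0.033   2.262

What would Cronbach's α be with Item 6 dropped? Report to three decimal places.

α = 0.464

Remaining items: Item 1, Item 2, Item 3, Item 4, Item 5 (k = 5).
ΣVar(i) = 2.832 + 1.051 + 2.313 + 2.611 + 0.536 = 9.343
Var(T) = 9.343 + 2 × 2.756 = 14.855
α (item deleted) = (5/4)·(1 − 9.343/14.855) = 0.464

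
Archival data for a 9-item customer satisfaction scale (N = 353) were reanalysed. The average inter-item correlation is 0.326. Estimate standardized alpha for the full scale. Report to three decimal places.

α = 0.813

Standardized α = k·r̄ / (1 + (k−1)·r̄) = 9 × 0.326 / (1 + 8 × 0.326)
  = 2.9340 / 3.6080 = 0.813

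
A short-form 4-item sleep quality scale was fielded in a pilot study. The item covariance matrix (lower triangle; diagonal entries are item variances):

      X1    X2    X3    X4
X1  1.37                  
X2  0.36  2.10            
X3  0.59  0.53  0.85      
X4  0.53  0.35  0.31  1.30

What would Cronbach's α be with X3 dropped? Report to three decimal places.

α = 0.513

Remaining items: X1, X2, X4 (k = 3).
ΣVar(i) = 1.37 + 2.10 + 1.30 = 4.77
σ²_T = 4.77 + 2 × 1.24 = 7.25
α (item deleted) = (3/2)·(1 − 4.77/7.25) = 0.513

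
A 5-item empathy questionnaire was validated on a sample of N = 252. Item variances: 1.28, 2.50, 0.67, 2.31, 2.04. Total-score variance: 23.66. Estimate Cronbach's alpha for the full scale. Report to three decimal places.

sum of item variances = 1.28 + 2.50 + 0.67 + 2.31 + 2.04 = 8.80
α = (k/(k−1))·(1 − sum of item variances/Var(T)) = (5/4)·(1 − 8.80/23.66) = 0.785

Cronbach's alpha = 0.785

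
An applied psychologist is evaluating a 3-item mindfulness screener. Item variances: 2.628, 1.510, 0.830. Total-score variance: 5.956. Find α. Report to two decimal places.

α = 0.25

ΣVar(i) = 2.628 + 1.510 + 0.830 = 4.968
α = (k/(k−1))·(1 − ΣVar(i)/total variance) = (3/2)·(1 − 4.968/5.956) = 0.25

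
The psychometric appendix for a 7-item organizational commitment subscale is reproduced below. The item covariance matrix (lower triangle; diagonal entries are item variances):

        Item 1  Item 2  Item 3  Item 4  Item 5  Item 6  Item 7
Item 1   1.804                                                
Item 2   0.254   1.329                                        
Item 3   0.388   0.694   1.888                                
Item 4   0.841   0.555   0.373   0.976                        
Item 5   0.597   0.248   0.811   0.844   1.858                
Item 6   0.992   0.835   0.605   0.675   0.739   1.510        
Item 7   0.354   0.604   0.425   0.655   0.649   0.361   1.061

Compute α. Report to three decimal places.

α = 0.823

sum of item variances = 1.804 + 1.329 + 1.888 + 0.976 + 1.858 + 1.510 + 1.061 = 10.426
Sum of off-diagonal covariances = 12.499
σ²_T = 10.426 + 2 × 12.499 = 35.424
α = (k/(k−1))·(1 − sum of item variances/σ²_T) = (7/6)·(1 − 10.426/35.424) = 0.823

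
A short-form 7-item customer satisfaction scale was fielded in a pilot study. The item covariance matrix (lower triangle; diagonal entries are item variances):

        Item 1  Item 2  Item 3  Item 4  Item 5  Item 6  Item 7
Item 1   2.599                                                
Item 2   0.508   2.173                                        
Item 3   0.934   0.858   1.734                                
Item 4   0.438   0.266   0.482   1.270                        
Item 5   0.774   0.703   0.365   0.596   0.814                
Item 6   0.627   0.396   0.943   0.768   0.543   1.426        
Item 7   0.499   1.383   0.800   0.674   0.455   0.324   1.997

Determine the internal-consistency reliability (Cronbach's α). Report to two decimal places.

sum of item variances = 2.599 + 2.173 + 1.734 + 1.270 + 0.814 + 1.426 + 1.997 = 12.013
Sum of the distinct covariances = 13.336
Var(T) = 12.013 + 2 × 13.336 = 38.685
α = (k/(k−1))·(1 − sum of item variances/Var(T)) = (7/6)·(1 − 12.013/38.685) = 0.80

α = 0.80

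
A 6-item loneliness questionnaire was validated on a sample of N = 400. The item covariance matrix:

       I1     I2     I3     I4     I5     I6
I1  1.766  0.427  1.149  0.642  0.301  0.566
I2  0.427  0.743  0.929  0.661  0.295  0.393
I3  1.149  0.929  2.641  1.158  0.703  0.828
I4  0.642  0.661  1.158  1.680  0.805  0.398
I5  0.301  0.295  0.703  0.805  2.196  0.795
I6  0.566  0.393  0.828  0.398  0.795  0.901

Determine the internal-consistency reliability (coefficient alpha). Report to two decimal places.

Σσ²ᵢ = 1.766 + 0.743 + 2.641 + 1.680 + 2.196 + 0.901 = 9.927
Σ_{i<j} σ_ij = 10.050
Var(T) = 9.927 + 2 × 10.050 = 30.027
α = (k/(k−1))·(1 − Σσ²ᵢ/Var(T)) = (6/5)·(1 − 9.927/30.027) = 0.80

α = 0.80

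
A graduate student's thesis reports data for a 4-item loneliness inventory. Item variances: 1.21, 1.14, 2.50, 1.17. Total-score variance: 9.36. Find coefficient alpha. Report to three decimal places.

α = 0.476

ΣVar(i) = 1.21 + 1.14 + 2.50 + 1.17 = 6.02
α = (k/(k−1))·(1 − ΣVar(i)/σ²_total) = (4/3)·(1 − 6.02/9.36) = 0.476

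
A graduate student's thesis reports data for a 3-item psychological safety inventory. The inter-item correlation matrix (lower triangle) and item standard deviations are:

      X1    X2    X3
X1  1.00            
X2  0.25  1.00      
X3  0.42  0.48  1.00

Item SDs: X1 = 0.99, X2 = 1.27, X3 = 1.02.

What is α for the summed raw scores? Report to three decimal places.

Σσ²ᵢ = 0.99² + 1.27² + 1.02² = 3.6334
Covariances σ_ij = r_ij · s_i · s_j:
  σ(X1,X2) = 0.25 × 0.99 × 1.27 = 0.3143
  σ(X1,X3) = 0.42 × 0.99 × 1.02 = 0.4241
  σ(X2,X3) = 0.48 × 1.27 × 1.02 = 0.6218
σ²_T = Σσ²ᵢ + 2·Σσ_ij = 3.6334 + 2 × 1.3602 = 6.3538
α = (3/2)·(1 − 3.6334/6.3538) = 0.642

α = 0.642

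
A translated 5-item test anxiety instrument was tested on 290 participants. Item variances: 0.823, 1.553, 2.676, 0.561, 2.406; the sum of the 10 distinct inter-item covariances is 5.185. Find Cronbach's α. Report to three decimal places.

Σσ²ᵢ = 0.823 + 1.553 + 2.676 + 0.561 + 2.406 = 8.019
Sum of distinct covariances = 5.185
σ²_total = Σσ²ᵢ + 2·Σcov = 8.019 + 2 × 5.185 = 18.389
α = (5/4)·(1 − 8.019/18.389) = 0.705

Cronbach's α = 0.705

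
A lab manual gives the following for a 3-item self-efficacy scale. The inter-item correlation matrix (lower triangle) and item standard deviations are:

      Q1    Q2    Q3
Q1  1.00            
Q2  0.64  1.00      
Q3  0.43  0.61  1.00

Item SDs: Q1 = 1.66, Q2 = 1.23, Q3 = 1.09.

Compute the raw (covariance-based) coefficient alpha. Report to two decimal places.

α = 0.77

Σσ²ᵢ = 1.66² + 1.23² + 1.09² = 5.4566
Covariances σ_ij = r_ij · s_i · s_j:
  σ(Q1,Q2) = 0.64 × 1.66 × 1.23 = 1.3068
  σ(Q1,Q3) = 0.43 × 1.66 × 1.09 = 0.7780
  σ(Q2,Q3) = 0.61 × 1.23 × 1.09 = 0.8178
σ²_T = Σσ²ᵢ + 2·Σσ_ij = 5.4566 + 2 × 2.9026 = 11.2618
α = (3/2)·(1 − 5.4566/11.2618) = 0.77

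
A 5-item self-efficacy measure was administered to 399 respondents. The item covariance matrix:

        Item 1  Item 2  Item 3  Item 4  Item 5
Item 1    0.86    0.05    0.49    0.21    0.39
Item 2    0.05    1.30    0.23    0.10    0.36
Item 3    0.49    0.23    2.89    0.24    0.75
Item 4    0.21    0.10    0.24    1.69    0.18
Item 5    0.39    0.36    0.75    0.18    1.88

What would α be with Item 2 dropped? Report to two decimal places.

Remaining items: Item 1, Item 3, Item 4, Item 5 (k = 4).
sum of item variances = 0.86 + 2.89 + 1.69 + 1.88 = 7.32
σ²_T = 7.32 + 2 × 2.26 = 11.84
α (item deleted) = (4/3)·(1 − 7.32/11.84) = 0.51

α = 0.51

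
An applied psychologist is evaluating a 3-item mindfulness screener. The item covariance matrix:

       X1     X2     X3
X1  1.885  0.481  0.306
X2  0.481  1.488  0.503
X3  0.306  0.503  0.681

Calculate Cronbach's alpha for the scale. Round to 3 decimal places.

Σσ²ᵢ = 1.885 + 1.488 + 0.681 = 4.054
Sum of off-diagonal covariances = 1.290
Var(T) = 4.054 + 2 × 1.290 = 6.634
α = (k/(k−1))·(1 − Σσ²ᵢ/Var(T)) = (3/2)·(1 − 4.054/6.634) = 0.583

α = 0.583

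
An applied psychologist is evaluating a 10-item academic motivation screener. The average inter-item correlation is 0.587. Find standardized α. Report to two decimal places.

α = 0.93

Standardized α = k·r̄ / (1 + (k−1)·r̄) = 10 × 0.587 / (1 + 9 × 0.587)
  = 5.8700 / 6.2830 = 0.93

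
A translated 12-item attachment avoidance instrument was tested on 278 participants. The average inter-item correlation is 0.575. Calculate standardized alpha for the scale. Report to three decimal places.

Standardized α = k·r̄ / (1 + (k−1)·r̄) = 12 × 0.575 / (1 + 11 × 0.575)
  = 6.9000 / 7.3250 = 0.942

standardized alpha = 0.942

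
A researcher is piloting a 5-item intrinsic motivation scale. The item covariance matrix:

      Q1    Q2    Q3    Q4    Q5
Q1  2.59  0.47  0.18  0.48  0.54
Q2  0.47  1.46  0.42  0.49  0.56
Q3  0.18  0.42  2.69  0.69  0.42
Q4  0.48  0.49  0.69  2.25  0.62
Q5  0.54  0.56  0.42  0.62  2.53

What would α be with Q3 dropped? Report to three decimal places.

α = 0.556

Remaining items: Q1, Q2, Q4, Q5 (k = 4).
Σσᵢ² = 2.59 + 1.46 + 2.25 + 2.53 = 8.83
total variance = 8.83 + 2 × 3.16 = 15.15
α (item deleted) = (4/3)·(1 − 8.83/15.15) = 0.556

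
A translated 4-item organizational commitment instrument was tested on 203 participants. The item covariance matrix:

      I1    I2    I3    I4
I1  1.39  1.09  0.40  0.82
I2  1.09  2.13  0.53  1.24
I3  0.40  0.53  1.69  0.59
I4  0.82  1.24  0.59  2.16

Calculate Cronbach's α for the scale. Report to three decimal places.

Cronbach's α = 0.745

sum of item variances = 1.39 + 2.13 + 1.69 + 2.16 = 7.37
Sum of the distinct covariances = 4.67
σ²_T = 7.37 + 2 × 4.67 = 16.71
α = (k/(k−1))·(1 − sum of item variances/σ²_T) = (4/3)·(1 − 7.37/16.71) = 0.745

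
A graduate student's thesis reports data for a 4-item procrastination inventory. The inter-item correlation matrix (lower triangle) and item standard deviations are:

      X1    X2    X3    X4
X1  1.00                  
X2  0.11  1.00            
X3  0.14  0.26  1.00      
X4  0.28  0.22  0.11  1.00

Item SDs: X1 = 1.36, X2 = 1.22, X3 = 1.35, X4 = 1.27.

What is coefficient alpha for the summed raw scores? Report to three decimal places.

α = 0.476

Σσ²ᵢ = 1.36² + 1.22² + 1.35² + 1.27² = 6.7734
Covariances σ_ij = r_ij · s_i · s_j:
  σ(X1,X2) = 0.11 × 1.36 × 1.22 = 0.1825
  σ(X1,X3) = 0.14 × 1.36 × 1.35 = 0.2570
  σ(X1,X4) = 0.28 × 1.36 × 1.27 = 0.4836
  σ(X2,X3) = 0.26 × 1.22 × 1.35 = 0.4282
  σ(X2,X4) = 0.22 × 1.22 × 1.27 = 0.3409
  σ(X3,X4) = 0.11 × 1.35 × 1.27 = 0.1886
σ²_T = Σσ²ᵢ + 2·Σσ_ij = 6.7734 + 2 × 1.8808 = 10.5350
α = (4/3)·(1 − 6.7734/10.5350) = 0.476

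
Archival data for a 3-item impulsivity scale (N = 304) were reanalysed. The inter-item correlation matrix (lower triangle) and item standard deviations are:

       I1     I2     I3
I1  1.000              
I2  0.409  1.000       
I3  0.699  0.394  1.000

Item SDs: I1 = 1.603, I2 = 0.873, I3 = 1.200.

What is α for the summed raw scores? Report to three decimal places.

Σσ²ᵢ = 1.603² + 0.873² + 1.200² = 4.7717
Covariances σ_ij = r_ij · s_i · s_j:
  σ(I1,I2) = 0.409 × 1.603 × 0.873 = 0.5724
  σ(I1,I3) = 0.699 × 1.603 × 1.200 = 1.3446
  σ(I2,I3) = 0.394 × 0.873 × 1.200 = 0.4128
σ²_T = Σσ²ᵢ + 2·Σσ_ij = 4.7717 + 2 × 2.3298 = 9.4313
α = (3/2)·(1 − 4.7717/9.4313) = 0.741

α = 0.741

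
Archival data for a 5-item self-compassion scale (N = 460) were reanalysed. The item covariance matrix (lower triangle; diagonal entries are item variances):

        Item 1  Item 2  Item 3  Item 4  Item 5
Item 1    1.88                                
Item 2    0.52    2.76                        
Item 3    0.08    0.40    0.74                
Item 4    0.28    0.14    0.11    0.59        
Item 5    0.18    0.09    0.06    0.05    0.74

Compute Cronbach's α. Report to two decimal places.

Cronbach's α = 0.45

Σσᵢ² = 1.88 + 2.76 + 0.74 + 0.59 + 0.74 = 6.71
Sum of off-diagonal covariances = 1.91
σ²_total = 6.71 + 2 × 1.91 = 10.53
α = (k/(k−1))·(1 − Σσᵢ²/σ²_total) = (5/4)·(1 − 6.71/10.53) = 0.45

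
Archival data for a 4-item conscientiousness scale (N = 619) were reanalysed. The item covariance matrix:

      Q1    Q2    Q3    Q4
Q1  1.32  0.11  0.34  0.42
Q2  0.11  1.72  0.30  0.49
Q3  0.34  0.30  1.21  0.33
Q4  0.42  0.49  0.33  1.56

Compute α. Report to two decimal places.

α = 0.54

Σσ²ᵢ = 1.32 + 1.72 + 1.21 + 1.56 = 5.81
Sum of the distinct covariances = 1.99
total variance = 5.81 + 2 × 1.99 = 9.79
α = (k/(k−1))·(1 − Σσ²ᵢ/total variance) = (4/3)·(1 − 5.81/9.79) = 0.54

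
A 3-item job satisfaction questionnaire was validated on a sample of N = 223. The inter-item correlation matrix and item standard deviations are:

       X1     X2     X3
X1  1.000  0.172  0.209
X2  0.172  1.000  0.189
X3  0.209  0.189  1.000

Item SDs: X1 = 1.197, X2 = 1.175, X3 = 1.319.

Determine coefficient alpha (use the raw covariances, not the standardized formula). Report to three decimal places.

coefficient alpha = 0.413

Σσ²ᵢ = 1.197² + 1.175² + 1.319² = 4.5532
Covariances σ_ij = r_ij · s_i · s_j:
  σ(X1,X2) = 0.172 × 1.197 × 1.175 = 0.2419
  σ(X1,X3) = 0.209 × 1.197 × 1.319 = 0.3300
  σ(X2,X3) = 0.189 × 1.175 × 1.319 = 0.2929
σ²_T = Σσ²ᵢ + 2·Σσ_ij = 4.5532 + 2 × 0.8648 = 6.2828
α = (3/2)·(1 − 4.5532/6.2828) = 0.413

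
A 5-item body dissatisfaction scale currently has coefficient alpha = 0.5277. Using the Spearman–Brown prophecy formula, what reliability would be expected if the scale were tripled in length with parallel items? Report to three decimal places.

predicted reliability = 0.770

Length factor m = 3
α' = m·α / (1 + (m−1)·α)
   = 3 × 0.5277 / (1 + (3 − 1) × 0.5277)
   = 1.5831 / 2.0554 = 0.770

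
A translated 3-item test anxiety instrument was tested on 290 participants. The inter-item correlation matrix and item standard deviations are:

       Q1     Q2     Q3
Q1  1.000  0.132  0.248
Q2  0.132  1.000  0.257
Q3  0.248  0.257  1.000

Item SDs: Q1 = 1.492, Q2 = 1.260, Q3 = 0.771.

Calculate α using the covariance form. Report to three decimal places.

α = 0.393

Σσ²ᵢ = 1.492² + 1.260² + 0.771² = 4.4081
Covariances σ_ij = r_ij · s_i · s_j:
  σ(Q1,Q2) = 0.132 × 1.492 × 1.260 = 0.2481
  σ(Q1,Q3) = 0.248 × 1.492 × 0.771 = 0.2853
  σ(Q2,Q3) = 0.257 × 1.260 × 0.771 = 0.2497
σ²_T = Σσ²ᵢ + 2·Σσ_ij = 4.4081 + 2 × 0.7831 = 5.9743
α = (3/2)·(1 − 4.4081/5.9743) = 0.393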